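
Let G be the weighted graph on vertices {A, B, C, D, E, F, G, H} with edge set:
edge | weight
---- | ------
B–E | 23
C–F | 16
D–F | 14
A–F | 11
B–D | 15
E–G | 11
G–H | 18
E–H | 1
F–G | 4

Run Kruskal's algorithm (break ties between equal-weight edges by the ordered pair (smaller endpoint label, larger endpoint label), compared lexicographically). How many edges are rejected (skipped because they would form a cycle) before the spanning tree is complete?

Sort edges by weight, then run Kruskal:
E–H (1): add — endpoints in different components.
F–G (4): add — endpoints in different components.
A–F (11): add — endpoints in different components.
E–G (11): add — endpoints in different components.
D–F (14): add — endpoints in different components.
B–D (15): add — endpoints in different components.
C–F (16): add — endpoints in different components.
Edges rejected before the tree was complete: 0.

0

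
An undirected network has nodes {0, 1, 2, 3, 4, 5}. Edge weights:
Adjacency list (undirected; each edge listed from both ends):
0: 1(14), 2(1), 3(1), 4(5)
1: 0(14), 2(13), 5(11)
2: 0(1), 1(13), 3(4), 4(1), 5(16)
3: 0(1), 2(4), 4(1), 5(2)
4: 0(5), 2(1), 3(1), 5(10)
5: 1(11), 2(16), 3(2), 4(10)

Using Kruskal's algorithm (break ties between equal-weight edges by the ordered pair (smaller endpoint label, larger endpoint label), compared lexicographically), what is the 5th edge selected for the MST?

1-5

Kruskal's algorithm — process edges by increasing weight (ties by edge label):
0—2 (1): add — endpoints in different components.
0—3 (1): add — endpoints in different components.
2—4 (1): add — endpoints in different components.
3—4 (1): skip — 3 and 4 already connected.
3—5 (2): add — endpoints in different components.
2—3 (4): skip — 2 and 3 already connected.
0—4 (5): skip — 0 and 4 already connected.
4—5 (10): skip — 4 and 5 already connected.
1—5 (11): add — endpoints in different components.
The 5th edge added is 1—5.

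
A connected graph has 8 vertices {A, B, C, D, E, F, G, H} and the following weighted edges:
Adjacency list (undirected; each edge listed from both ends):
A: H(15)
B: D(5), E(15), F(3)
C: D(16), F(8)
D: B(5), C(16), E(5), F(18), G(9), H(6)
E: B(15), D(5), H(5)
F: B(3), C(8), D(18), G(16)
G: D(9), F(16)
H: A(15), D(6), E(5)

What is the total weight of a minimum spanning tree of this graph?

50

Prim's algorithm from C:
Step 1: cheapest edge leaving the tree is C–F (8); add F.
Step 2: cheapest edge leaving the tree is B–F (3); add B.
Step 3: cheapest edge leaving the tree is B–D (5); add D.
Step 4: cheapest edge leaving the tree is D–E (5); add E.
Step 5: cheapest edge leaving the tree is E–H (5); add H.
Step 6: cheapest edge leaving the tree is D–G (9); add G.
Step 7: cheapest edge leaving the tree is A–H (15); add A.
MST edges: C–F, B–F, B–D, D–E, E–H, D–G, A–H; total weight 8+3+5+5+5+9+15 = 50.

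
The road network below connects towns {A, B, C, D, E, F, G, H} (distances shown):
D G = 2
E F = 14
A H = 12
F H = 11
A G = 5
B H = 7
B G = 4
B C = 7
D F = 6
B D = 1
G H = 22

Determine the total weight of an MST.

Sort edges by weight, then run Kruskal:
B D (1): add — endpoints in different components.
D G (2): add — endpoints in different components.
B G (4): skip — B and G already connected.
A G (5): add — endpoints in different components.
D F (6): add — endpoints in different components.
B C (7): add — endpoints in different components.
B H (7): add — endpoints in different components.
F H (11): skip — F and H already connected.
A H (12): skip — A and H already connected.
E F (14): add — endpoints in different components.
MST edges: B D, D G, A G, D F, B C, B H, E F; total weight 1+2+5+6+7+7+14 = 42.

42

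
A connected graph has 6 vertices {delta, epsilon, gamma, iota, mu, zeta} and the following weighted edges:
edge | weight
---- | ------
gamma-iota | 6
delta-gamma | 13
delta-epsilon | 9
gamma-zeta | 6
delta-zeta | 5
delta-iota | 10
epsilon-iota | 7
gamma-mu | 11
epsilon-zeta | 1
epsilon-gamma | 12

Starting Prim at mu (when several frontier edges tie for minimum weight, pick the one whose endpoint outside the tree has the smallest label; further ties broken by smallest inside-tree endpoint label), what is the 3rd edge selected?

Grow the tree from mu using Prim:
Step 1: cheapest edge leaving the tree is gamma-mu (11); add gamma.
Step 2: cheapest edge leaving the tree is gamma-iota (6); add iota.
Step 3: cheapest edge leaving the tree is gamma-zeta (6); add zeta.
Step 4: cheapest edge leaving the tree is epsilon-zeta (1); add epsilon.
Step 5: cheapest edge leaving the tree is delta-zeta (5); add delta.
The 3rd edge added is gamma-zeta.

gamma-zeta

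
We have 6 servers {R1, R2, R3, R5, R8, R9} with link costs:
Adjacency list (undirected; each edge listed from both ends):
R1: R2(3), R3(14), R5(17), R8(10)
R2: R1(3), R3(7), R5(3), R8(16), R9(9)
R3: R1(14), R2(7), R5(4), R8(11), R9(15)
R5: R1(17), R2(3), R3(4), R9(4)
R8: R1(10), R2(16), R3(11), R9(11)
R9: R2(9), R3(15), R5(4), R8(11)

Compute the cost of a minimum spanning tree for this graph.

24

Prim's algorithm from R2:
Step 1: frontier [R1—R2 3, R2—R5 3, R2—R3 7, R2—R9 9, R2—R8 16] → take R1—R2 (3); add R1.
Step 2: frontier [R1—R8 10, R1—R3 14, R1—R5 17, R2—R5 3, R2—R3 7, R2—R9 9, R2—R8 16] → take R2—R5 (3); add R5.
Step 3: frontier [R1—R8 10, R1—R3 14, R2—R3 7, R2—R9 9, R2—R8 16, R3—R5 4, R5—R9 4] → take R3—R5 (4); add R3.
Step 4: frontier [R1—R8 10, R2—R9 9, R2—R8 16, R3—R8 11, R3—R9 15, R5—R9 4] → take R5—R9 (4); add R9.
Step 5: frontier [R1—R8 10, R2—R8 16, R3—R8 11, R8—R9 11] → take R1—R8 (10); add R8.
MST edges: R1—R2, R2—R5, R3—R5, R5—R9, R1—R8; total weight 3+3+4+4+10 = 24.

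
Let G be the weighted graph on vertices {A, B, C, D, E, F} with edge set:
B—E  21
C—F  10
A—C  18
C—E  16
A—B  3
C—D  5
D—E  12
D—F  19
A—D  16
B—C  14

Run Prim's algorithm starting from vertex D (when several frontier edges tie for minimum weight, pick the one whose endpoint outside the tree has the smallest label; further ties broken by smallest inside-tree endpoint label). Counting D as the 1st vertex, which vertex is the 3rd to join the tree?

Grow the tree from D using Prim:
Step 1: frontier [C—D 5, D—E 12, A—D 16, D—F 19] → take C—D (5); add C.
Step 2: frontier [C—F 10, B—C 14, C—E 16, A—C 18, D—E 12, A—D 16, D—F 19] → take C—F (10); add F.
Step 3: frontier [B—C 14, C—E 16, A—C 18, D—E 12, A—D 16] → take D—E (12); add E.
Step 4: frontier [B—C 14, A—C 18, A—D 16, B—E 21] → take B—C (14); add B.
Step 5: frontier [A—B 3, A—C 18, A—D 16] → take A—B (3); add A.
Vertex order: D, C, F, E, B, A. The 3rd vertex is F.

F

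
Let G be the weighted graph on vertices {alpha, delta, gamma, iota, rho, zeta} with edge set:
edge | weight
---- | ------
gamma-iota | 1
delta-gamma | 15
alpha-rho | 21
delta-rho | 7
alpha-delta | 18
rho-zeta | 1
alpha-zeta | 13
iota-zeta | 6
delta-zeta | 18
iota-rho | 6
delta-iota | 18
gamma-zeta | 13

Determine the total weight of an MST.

28

Kruskal's algorithm — process edges by increasing weight (ties by edge label):
gamma-iota (1): add. Components now {rho} {gamma,iota} {alpha} {delta} {zeta}
rho-zeta (1): add. Components now {rho,zeta} {gamma,iota} {alpha} {delta}
iota-rho (6): add. Components now {gamma,iota,rho,zeta} {alpha} {delta}
iota-zeta (6): skip — iota and zeta already connected.
delta-rho (7): add. Components now {delta,gamma,iota,rho,zeta} {alpha}
alpha-zeta (13): add. Components now {alpha,delta,gamma,iota,rho,zeta}
MST edges: gamma-iota, rho-zeta, iota-rho, delta-rho, alpha-zeta; total weight 1+1+6+7+13 = 28.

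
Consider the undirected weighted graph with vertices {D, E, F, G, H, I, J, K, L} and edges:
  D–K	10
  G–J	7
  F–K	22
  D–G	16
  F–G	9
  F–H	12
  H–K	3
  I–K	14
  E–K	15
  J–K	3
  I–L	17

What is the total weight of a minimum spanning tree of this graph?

78

Prim's algorithm from L:
Step 1: cheapest edge leaving the tree is I–L (17); add I.
Step 2: cheapest edge leaving the tree is I–K (14); add K.
Step 3: cheapest edge leaving the tree is H–K (3); add H.
Step 4: cheapest edge leaving the tree is J–K (3); add J.
Step 5: cheapest edge leaving the tree is G–J (7); add G.
Step 6: cheapest edge leaving the tree is F–G (9); add F.
Step 7: cheapest edge leaving the tree is D–K (10); add D.
Step 8: cheapest edge leaving the tree is E–K (15); add E.
MST edges: I–L, I–K, H–K, J–K, G–J, F–G, D–K, E–K; total weight 17+14+3+3+7+9+10+15 = 78.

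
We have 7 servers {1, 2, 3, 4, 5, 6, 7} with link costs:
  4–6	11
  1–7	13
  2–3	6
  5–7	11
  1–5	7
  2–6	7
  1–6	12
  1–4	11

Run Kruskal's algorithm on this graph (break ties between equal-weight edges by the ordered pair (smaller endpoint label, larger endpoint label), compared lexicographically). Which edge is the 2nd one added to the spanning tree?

Sort edges by weight, then run Kruskal:
2–3 (6): add. Components now {1} {2,3} {4} {5} {6} {7}
1–5 (7): add. Components now {1,5} {2,3} {4} {6} {7}
2–6 (7): add. Components now {1,5} {2,3,6} {4} {7}
1–4 (11): add. Components now {1,4,5} {2,3,6} {7}
4–6 (11): add. Components now {1,2,3,4,5,6} {7}
5–7 (11): add. Components now {1,2,3,4,5,6,7}
The 2nd edge added is 1–5.

1-5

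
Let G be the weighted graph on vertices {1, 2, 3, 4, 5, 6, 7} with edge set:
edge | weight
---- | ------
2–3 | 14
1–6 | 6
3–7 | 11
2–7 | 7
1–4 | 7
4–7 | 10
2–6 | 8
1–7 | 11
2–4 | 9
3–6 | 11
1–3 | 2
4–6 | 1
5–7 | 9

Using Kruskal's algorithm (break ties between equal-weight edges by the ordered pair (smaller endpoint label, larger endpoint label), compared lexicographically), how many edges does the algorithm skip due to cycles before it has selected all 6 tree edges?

2

Kruskal: consider edges lightest-first.
4–6 (1): add — endpoints in different components.
1–3 (2): add — endpoints in different components.
1–6 (6): add — endpoints in different components.
1–4 (7): skip — 1 and 4 already connected.
2–7 (7): add — endpoints in different components.
2–6 (8): add — endpoints in different components.
2–4 (9): skip — 2 and 4 already connected.
5–7 (9): add — endpoints in different components.
Edges rejected before the tree was complete: 2.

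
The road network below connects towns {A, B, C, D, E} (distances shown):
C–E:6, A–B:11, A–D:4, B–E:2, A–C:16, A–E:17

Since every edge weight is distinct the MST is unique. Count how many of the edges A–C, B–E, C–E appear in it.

2

Kruskal: consider edges lightest-first.
B–E (2): add — endpoints in different components.
A–D (4): add — endpoints in different components.
C–E (6): add — endpoints in different components.
A–B (11): add — endpoints in different components.
MST edge set: {B–E, A–D, C–E, A–B}.
Of the listed edges, {B–E, C–E} are in the MST → 2.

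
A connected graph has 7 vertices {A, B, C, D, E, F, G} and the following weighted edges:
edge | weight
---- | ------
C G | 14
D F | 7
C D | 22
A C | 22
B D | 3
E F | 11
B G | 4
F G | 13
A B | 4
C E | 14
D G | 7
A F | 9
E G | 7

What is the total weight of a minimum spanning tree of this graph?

Kruskal: consider edges lightest-first.
B D (3): add — endpoints in different components.
A B (4): add — endpoints in different components.
B G (4): add — endpoints in different components.
D F (7): add — endpoints in different components.
D G (7): skip — D and G already connected.
E G (7): add — endpoints in different components.
A F (9): skip — A and F already connected.
E F (11): skip — E and F already connected.
F G (13): skip — F and G already connected.
C E (14): add — endpoints in different components.
MST edges: B D, A B, B G, D F, E G, C E; total weight 3+4+4+7+7+14 = 39.

39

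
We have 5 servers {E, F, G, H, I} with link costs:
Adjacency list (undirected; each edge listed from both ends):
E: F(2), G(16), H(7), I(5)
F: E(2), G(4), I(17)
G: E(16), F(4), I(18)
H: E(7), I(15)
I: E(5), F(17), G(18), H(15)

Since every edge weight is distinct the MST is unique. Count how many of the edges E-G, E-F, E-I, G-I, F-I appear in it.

Sort edges by weight, then run Kruskal:
E-F (2): add — endpoints in different components.
F-G (4): add — endpoints in different components.
E-I (5): add — endpoints in different components.
E-H (7): add — endpoints in different components.
MST edge set: {E-F, F-G, E-I, E-H}.
Of the listed edges, {E-F, E-I} are in the MST → 2.

2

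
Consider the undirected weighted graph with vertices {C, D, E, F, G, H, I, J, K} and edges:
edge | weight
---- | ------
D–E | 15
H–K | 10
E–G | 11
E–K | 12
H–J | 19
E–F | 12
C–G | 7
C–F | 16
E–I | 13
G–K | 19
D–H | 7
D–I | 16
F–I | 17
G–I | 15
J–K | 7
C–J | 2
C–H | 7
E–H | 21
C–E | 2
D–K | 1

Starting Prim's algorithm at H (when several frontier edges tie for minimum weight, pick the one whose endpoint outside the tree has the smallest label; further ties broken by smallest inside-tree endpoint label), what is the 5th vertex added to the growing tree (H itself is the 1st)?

Prim's algorithm from H:
Step 1: cheapest edge leaving the tree is C–H (7); add C.
Step 2: cheapest edge leaving the tree is C–E (2); add E.
Step 3: cheapest edge leaving the tree is C–J (2); add J.
Step 4: cheapest edge leaving the tree is D–H (7); add D.
Step 5: cheapest edge leaving the tree is D–K (1); add K.
Step 6: cheapest edge leaving the tree is C–G (7); add G.
Step 7: cheapest edge leaving the tree is E–F (12); add F.
Step 8: cheapest edge leaving the tree is E–I (13); add I.
Vertex order: H, C, E, J, D, K, G, F, I. The 5th vertex is D.

D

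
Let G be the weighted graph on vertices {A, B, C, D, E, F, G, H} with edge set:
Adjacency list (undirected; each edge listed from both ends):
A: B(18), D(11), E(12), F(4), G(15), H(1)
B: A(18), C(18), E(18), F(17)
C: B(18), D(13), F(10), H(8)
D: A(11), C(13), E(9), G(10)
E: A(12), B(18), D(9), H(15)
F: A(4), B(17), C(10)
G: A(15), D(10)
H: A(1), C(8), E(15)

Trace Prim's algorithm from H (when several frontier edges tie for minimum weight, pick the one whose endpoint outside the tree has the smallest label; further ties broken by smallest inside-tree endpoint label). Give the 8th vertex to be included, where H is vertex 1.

Grow the tree from H using Prim:
Step 1: cheapest edge leaving the tree is A-H (1); add A.
Step 2: cheapest edge leaving the tree is A-F (4); add F.
Step 3: cheapest edge leaving the tree is C-H (8); add C.
Step 4: cheapest edge leaving the tree is A-D (11); add D.
Step 5: cheapest edge leaving the tree is D-E (9); add E.
Step 6: cheapest edge leaving the tree is D-G (10); add G.
Step 7: cheapest edge leaving the tree is B-F (17); add B.
Vertex order: H, A, F, C, D, E, G, B. The 8th vertex is B.

B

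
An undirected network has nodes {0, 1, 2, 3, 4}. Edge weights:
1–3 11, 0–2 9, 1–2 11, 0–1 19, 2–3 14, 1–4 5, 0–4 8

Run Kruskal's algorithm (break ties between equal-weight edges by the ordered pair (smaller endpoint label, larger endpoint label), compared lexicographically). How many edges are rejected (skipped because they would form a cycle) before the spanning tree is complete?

1

Sort edges by weight, then run Kruskal:
1–4 (5): add — endpoints in different components.
0–4 (8): add — endpoints in different components.
0–2 (9): add — endpoints in different components.
1–2 (11): skip — 1 and 2 already connected.
1–3 (11): add — endpoints in different components.
Edges rejected before the tree was complete: 1.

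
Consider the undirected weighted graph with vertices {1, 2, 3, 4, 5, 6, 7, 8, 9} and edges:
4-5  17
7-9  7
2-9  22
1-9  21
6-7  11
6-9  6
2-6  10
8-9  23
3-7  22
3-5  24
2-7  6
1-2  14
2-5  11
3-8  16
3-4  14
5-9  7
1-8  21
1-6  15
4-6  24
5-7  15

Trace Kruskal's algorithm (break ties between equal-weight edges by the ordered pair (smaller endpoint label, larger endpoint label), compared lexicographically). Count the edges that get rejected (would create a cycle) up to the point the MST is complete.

5

Sort edges by weight, then run Kruskal:
2-7 (6): add — endpoints in different components.
6-9 (6): add — endpoints in different components.
5-9 (7): add — endpoints in different components.
7-9 (7): add — endpoints in different components.
2-6 (10): skip — 2 and 6 already connected.
2-5 (11): skip — 2 and 5 already connected.
6-7 (11): skip — 6 and 7 already connected.
1-2 (14): add — endpoints in different components.
3-4 (14): add — endpoints in different components.
1-6 (15): skip — 1 and 6 already connected.
5-7 (15): skip — 5 and 7 already connected.
3-8 (16): add — endpoints in different components.
4-5 (17): add — endpoints in different components.
Edges rejected before the tree was complete: 5.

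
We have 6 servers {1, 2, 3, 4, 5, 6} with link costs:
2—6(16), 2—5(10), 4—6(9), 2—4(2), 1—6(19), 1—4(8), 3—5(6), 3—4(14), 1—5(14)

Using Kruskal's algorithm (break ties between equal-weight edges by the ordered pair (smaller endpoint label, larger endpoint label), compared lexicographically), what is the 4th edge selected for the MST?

Kruskal: consider edges lightest-first.
2—4 (2): add — endpoints in different components.
3—5 (6): add — endpoints in different components.
1—4 (8): add — endpoints in different components.
4—6 (9): add — endpoints in different components.
2—5 (10): add — endpoints in different components.
The 4th edge added is 4—6.

4-6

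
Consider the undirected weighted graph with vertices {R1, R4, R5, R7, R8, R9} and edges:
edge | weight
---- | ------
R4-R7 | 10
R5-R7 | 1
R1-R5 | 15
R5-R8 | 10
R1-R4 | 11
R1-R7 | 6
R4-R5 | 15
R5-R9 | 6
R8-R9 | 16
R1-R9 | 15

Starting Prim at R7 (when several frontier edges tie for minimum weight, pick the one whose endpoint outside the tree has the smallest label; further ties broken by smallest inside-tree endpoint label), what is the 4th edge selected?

R4-R7

Prim's algorithm from R7:
Step 1: cheapest edge leaving the tree is R5-R7 (1); add R5.
Step 2: cheapest edge leaving the tree is R1-R7 (6); add R1.
Step 3: cheapest edge leaving the tree is R5-R9 (6); add R9.
Step 4: cheapest edge leaving the tree is R4-R7 (10); add R4.
Step 5: cheapest edge leaving the tree is R5-R8 (10); add R8.
The 4th edge added is R4-R7.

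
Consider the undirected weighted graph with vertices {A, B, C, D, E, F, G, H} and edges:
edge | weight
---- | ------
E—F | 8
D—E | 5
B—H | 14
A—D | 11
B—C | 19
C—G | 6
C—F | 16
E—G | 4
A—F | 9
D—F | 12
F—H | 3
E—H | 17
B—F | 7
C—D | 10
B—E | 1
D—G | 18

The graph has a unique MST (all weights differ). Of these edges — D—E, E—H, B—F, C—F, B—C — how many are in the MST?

2

Kruskal: consider edges lightest-first.
B—E (1): add — endpoints in different components.
F—H (3): add — endpoints in different components.
E—G (4): add — endpoints in different components.
D—E (5): add — endpoints in different components.
C—G (6): add — endpoints in different components.
B—F (7): add — endpoints in different components.
E—F (8): skip — E and F already connected.
A—F (9): add — endpoints in different components.
MST edge set: {B—E, F—H, E—G, D—E, C—G, B—F, A—F}.
Of the listed edges, {D—E, B—F} are in the MST → 2.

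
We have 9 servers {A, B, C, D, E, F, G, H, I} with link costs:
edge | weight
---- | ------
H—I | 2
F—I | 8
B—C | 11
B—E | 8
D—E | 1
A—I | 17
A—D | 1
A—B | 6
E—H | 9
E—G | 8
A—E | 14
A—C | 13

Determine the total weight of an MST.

Prim's algorithm from E:
Step 1: cheapest edge leaving the tree is D—E (1); add D.
Step 2: cheapest edge leaving the tree is A—D (1); add A.
Step 3: cheapest edge leaving the tree is A—B (6); add B.
Step 4: cheapest edge leaving the tree is E—G (8); add G.
Step 5: cheapest edge leaving the tree is E—H (9); add H.
Step 6: cheapest edge leaving the tree is H—I (2); add I.
Step 7: cheapest edge leaving the tree is F—I (8); add F.
Step 8: cheapest edge leaving the tree is B—C (11); add C.
MST edges: D—E, A—D, A—B, E—G, E—H, H—I, F—I, B—C; total weight 1+1+6+8+9+2+8+11 = 46.

46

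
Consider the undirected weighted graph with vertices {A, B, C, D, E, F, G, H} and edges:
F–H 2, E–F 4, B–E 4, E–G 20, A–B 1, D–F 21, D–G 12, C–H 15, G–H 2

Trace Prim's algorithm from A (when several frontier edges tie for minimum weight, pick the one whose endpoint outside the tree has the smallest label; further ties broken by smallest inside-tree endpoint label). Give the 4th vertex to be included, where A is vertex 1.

Prim, starting at A.
Step 1: cheapest edge leaving the tree is A–B (1); add B.
Step 2: cheapest edge leaving the tree is B–E (4); add E.
Step 3: cheapest edge leaving the tree is E–F (4); add F.
Step 4: cheapest edge leaving the tree is F–H (2); add H.
Step 5: cheapest edge leaving the tree is G–H (2); add G.
Step 6: cheapest edge leaving the tree is D–G (12); add D.
Step 7: cheapest edge leaving the tree is C–H (15); add C.
Vertex order: A, B, E, F, H, G, D, C. The 4th vertex is F.

F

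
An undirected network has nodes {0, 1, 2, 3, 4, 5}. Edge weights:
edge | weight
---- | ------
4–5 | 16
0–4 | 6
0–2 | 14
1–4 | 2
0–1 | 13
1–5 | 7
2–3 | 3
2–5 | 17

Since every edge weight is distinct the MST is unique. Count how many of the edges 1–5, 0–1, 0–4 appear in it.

Kruskal's algorithm — process edges by increasing weight (ties by edge label):
1–4 (2): add. Components now {0} {1,4} {2} {3} {5}
2–3 (3): add. Components now {0} {1,4} {2,3} {5}
0–4 (6): add. Components now {0,1,4} {2,3} {5}
1–5 (7): add. Components now {0,1,4,5} {2,3}
0–1 (13): skip — 0 and 1 already connected.
0–2 (14): add. Components now {0,1,2,3,4,5}
MST edge set: {1–4, 2–3, 0–4, 1–5, 0–2}.
Of the listed edges, {1–5, 0–4} are in the MST → 2.

2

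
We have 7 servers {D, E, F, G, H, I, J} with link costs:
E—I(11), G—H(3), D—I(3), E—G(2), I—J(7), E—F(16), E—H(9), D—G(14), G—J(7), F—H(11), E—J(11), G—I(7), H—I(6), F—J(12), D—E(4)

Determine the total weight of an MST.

30

Prim's algorithm from G:
Step 1: cheapest edge leaving the tree is E—G (2); add E.
Step 2: cheapest edge leaving the tree is G—H (3); add H.
Step 3: cheapest edge leaving the tree is D—E (4); add D.
Step 4: cheapest edge leaving the tree is D—I (3); add I.
Step 5: cheapest edge leaving the tree is G—J (7); add J.
Step 6: cheapest edge leaving the tree is F—H (11); add F.
MST edges: E—G, G—H, D—E, D—I, G—J, F—H; total weight 2+3+4+3+7+11 = 30.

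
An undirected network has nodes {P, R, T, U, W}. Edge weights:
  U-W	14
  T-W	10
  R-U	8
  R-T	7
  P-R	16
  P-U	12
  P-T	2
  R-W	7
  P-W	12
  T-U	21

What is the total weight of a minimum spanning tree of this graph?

24

Prim, starting at T.
Step 1: cheapest edge leaving the tree is P-T (2); add P.
Step 2: cheapest edge leaving the tree is R-T (7); add R.
Step 3: cheapest edge leaving the tree is R-W (7); add W.
Step 4: cheapest edge leaving the tree is R-U (8); add U.
MST edges: P-T, R-T, R-W, R-U; total weight 2+7+7+8 = 24.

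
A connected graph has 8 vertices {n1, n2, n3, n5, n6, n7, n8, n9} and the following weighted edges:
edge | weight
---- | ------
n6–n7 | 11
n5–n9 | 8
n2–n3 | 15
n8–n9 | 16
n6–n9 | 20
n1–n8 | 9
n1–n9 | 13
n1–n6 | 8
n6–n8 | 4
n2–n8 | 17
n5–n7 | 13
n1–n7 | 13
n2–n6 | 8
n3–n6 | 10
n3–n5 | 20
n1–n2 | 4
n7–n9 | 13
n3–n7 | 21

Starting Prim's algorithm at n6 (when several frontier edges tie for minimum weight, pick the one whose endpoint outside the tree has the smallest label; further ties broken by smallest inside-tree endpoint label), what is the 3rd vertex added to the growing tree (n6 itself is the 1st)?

n1

Grow the tree from n6 using Prim:
Step 1: cheapest edge leaving the tree is n6–n8 (4); add n8.
Step 2: cheapest edge leaving the tree is n1–n6 (8); add n1.
Step 3: cheapest edge leaving the tree is n1–n2 (4); add n2.
Step 4: cheapest edge leaving the tree is n3–n6 (10); add n3.
Step 5: cheapest edge leaving the tree is n6–n7 (11); add n7.
Step 6: cheapest edge leaving the tree is n5–n7 (13); add n5.
Step 7: cheapest edge leaving the tree is n5–n9 (8); add n9.
Vertex order: n6, n8, n1, n2, n3, n7, n5, n9. The 3rd vertex is n1.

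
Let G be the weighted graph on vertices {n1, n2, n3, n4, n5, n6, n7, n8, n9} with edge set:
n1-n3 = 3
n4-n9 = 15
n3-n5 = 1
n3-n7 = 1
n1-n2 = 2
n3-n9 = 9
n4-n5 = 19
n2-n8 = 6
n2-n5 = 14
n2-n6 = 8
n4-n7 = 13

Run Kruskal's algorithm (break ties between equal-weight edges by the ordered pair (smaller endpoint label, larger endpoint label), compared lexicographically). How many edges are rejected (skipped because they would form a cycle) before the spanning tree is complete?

0

Kruskal: consider edges lightest-first.
n3-n5 (1): add — endpoints in different components.
n3-n7 (1): add — endpoints in different components.
n1-n2 (2): add — endpoints in different components.
n1-n3 (3): add — endpoints in different components.
n2-n8 (6): add — endpoints in different components.
n2-n6 (8): add — endpoints in different components.
n3-n9 (9): add — endpoints in different components.
n4-n7 (13): add — endpoints in different components.
Edges rejected before the tree was complete: 0.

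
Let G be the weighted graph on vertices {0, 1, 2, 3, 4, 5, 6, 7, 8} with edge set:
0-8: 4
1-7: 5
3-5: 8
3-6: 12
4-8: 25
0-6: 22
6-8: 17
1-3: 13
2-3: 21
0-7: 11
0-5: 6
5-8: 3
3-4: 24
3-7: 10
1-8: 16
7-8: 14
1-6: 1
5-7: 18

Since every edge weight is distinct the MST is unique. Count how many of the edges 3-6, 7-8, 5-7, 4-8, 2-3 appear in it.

Sort edges by weight, then run Kruskal:
1-6 (1): add — endpoints in different components.
5-8 (3): add — endpoints in different components.
0-8 (4): add — endpoints in different components.
1-7 (5): add — endpoints in different components.
0-5 (6): skip — 0 and 5 already connected.
3-5 (8): add — endpoints in different components.
3-7 (10): add — endpoints in different components.
0-7 (11): skip — 0 and 7 already connected.
3-6 (12): skip — 3 and 6 already connected.
1-3 (13): skip — 1 and 3 already connected.
7-8 (14): skip — 7 and 8 already connected.
1-8 (16): skip — 1 and 8 already connected.
6-8 (17): skip — 6 and 8 already connected.
5-7 (18): skip — 5 and 7 already connected.
2-3 (21): add — endpoints in different components.
0-6 (22): skip — 0 and 6 already connected.
3-4 (24): add — endpoints in different components.
MST edge set: {1-6, 5-8, 0-8, 1-7, 3-5, 3-7, 2-3, 3-4}.
Of the listed edges, {2-3} are in the MST → 1.

1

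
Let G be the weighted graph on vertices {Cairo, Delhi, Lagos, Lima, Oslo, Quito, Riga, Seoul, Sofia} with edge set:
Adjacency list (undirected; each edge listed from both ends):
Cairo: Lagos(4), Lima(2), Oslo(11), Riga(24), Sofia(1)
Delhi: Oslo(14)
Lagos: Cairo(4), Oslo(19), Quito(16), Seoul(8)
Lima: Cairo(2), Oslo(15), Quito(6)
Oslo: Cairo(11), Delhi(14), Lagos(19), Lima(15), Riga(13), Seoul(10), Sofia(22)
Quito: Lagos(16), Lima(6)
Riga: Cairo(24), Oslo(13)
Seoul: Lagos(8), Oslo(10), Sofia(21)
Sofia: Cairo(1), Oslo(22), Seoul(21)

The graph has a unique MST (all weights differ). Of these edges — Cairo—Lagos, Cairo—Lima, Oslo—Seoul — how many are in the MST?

Kruskal: consider edges lightest-first.
Cairo—Sofia (1): add — endpoints in different components.
Cairo—Lima (2): add — endpoints in different components.
Cairo—Lagos (4): add — endpoints in different components.
Lima—Quito (6): add — endpoints in different components.
Lagos—Seoul (8): add — endpoints in different components.
Oslo—Seoul (10): add — endpoints in different components.
Cairo—Oslo (11): skip — Cairo and Oslo already connected.
Oslo—Riga (13): add — endpoints in different components.
Delhi—Oslo (14): add — endpoints in different components.
MST edge set: {Cairo—Sofia, Cairo—Lima, Cairo—Lagos, Lima—Quito, Lagos—Seoul, Oslo—Seoul, Oslo—Riga, Delhi—Oslo}.
Of the listed edges, {Cairo—Lagos, Cairo—Lima, Oslo—Seoul} are in the MST → 3.

3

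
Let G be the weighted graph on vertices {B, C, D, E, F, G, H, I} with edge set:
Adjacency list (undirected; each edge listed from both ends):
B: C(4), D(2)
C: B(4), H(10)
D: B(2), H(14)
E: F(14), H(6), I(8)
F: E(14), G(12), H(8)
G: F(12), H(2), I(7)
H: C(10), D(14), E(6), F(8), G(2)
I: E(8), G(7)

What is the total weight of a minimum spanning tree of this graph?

Grow the tree from E using Prim:
Step 1: cheapest edge leaving the tree is E—H (6); add H.
Step 2: cheapest edge leaving the tree is G—H (2); add G.
Step 3: cheapest edge leaving the tree is G—I (7); add I.
Step 4: cheapest edge leaving the tree is F—H (8); add F.
Step 5: cheapest edge leaving the tree is C—H (10); add C.
Step 6: cheapest edge leaving the tree is B—C (4); add B.
Step 7: cheapest edge leaving the tree is B—D (2); add D.
MST edges: E—H, G—H, G—I, F—H, C—H, B—C, B—D; total weight 6+2+7+8+10+4+2 = 39.

39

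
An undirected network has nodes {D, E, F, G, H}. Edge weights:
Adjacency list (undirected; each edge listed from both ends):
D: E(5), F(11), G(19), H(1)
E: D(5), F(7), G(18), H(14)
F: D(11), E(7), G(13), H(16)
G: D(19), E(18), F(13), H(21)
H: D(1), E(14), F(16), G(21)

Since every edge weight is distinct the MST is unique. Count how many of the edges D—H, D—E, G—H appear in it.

2

Kruskal's algorithm — process edges by increasing weight (ties by edge label):
D—H (1): add. Components now {D,H} {E} {F} {G}
D—E (5): add. Components now {D,E,H} {F} {G}
E—F (7): add. Components now {D,E,F,H} {G}
D—F (11): skip — D and F already connected.
F—G (13): add. Components now {D,E,F,G,H}
MST edge set: {D—H, D—E, E—F, F—G}.
Of the listed edges, {D—H, D—E} are in the MST → 2.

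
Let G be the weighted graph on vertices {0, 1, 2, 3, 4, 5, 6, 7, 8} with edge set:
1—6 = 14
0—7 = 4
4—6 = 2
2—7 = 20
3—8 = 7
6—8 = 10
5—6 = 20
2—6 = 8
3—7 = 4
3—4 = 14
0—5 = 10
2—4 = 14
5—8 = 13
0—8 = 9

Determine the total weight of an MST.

59

Grow the tree from 6 using Prim:
Step 1: frontier [4—6 2, 2—6 8, 6—8 10, 1—6 14, 5—6 20] → take 4—6 (2); add 4.
Step 2: frontier [2—4 14, 3—4 14, 2—6 8, 6—8 10, 1—6 14, 5—6 20] → take 2—6 (8); add 2.
Step 3: frontier [2—7 20, 3—4 14, 6—8 10, 1—6 14, 5—6 20] → take 6—8 (10); add 8.
Step 4: frontier [2—7 20, 3—4 14, 1—6 14, 5—6 20, 3—8 7, 0—8 9, 5—8 13] → take 3—8 (7); add 3.
Step 5: frontier [2—7 20, 3—7 4, 1—6 14, 5—6 20, 0—8 9, 5—8 13] → take 3—7 (4); add 7.
Step 6: frontier [1—6 14, 5—6 20, 0—7 4, 0—8 9, 5—8 13] → take 0—7 (4); add 0.
Step 7: frontier [0—5 10, 1—6 14, 5—6 20, 5—8 13] → take 0—5 (10); add 5.
Step 8: frontier [1—6 14] → take 1—6 (14); add 1.
MST edges: 4—6, 2—6, 6—8, 3—8, 3—7, 0—7, 0—5, 1—6; total weight 2+8+10+7+4+4+10+14 = 59.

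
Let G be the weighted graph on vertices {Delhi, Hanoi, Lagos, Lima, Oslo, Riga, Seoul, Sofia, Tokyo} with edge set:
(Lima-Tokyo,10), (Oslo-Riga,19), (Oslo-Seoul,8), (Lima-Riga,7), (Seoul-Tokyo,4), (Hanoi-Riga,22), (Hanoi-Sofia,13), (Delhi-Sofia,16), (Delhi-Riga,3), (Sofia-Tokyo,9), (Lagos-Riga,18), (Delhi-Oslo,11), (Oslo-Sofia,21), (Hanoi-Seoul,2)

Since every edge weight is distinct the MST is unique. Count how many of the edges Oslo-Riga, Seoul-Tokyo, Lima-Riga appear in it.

Kruskal: consider edges lightest-first.
Hanoi-Seoul (2): add — endpoints in different components.
Delhi-Riga (3): add — endpoints in different components.
Seoul-Tokyo (4): add — endpoints in different components.
Lima-Riga (7): add — endpoints in different components.
Oslo-Seoul (8): add — endpoints in different components.
Sofia-Tokyo (9): add — endpoints in different components.
Lima-Tokyo (10): add — endpoints in different components.
Delhi-Oslo (11): skip — Oslo and Delhi already connected.
Hanoi-Sofia (13): skip — Hanoi and Sofia already connected.
Delhi-Sofia (16): skip — Delhi and Sofia already connected.
Lagos-Riga (18): add — endpoints in different components.
MST edge set: {Hanoi-Seoul, Delhi-Riga, Seoul-Tokyo, Lima-Riga, Oslo-Seoul, Sofia-Tokyo, Lima-Tokyo, Lagos-Riga}.
Of the listed edges, {Seoul-Tokyo, Lima-Riga} are in the MST → 2.

2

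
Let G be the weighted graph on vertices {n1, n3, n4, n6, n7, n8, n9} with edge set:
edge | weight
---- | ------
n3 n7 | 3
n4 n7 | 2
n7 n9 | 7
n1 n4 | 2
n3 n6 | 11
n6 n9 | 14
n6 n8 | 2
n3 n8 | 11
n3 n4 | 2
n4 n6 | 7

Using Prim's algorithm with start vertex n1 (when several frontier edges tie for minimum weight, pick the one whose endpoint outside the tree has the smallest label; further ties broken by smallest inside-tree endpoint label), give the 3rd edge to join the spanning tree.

n4-n7

Prim's algorithm from n1:
Step 1: frontier [n1 n4 2] → take n1 n4 (2); add n4.
Step 2: frontier [n3 n4 2, n4 n7 2, n4 n6 7] → take n3 n4 (2); add n3.
Step 3: frontier [n3 n7 3, n3 n6 11, n3 n8 11, n4 n7 2, n4 n6 7] → take n4 n7 (2); add n7.
Step 4: frontier [n3 n6 11, n3 n8 11, n4 n6 7, n7 n9 7] → take n4 n6 (7); add n6.
Step 5: frontier [n3 n8 11, n6 n8 2, n6 n9 14, n7 n9 7] → take n6 n8 (2); add n8.
Step 6: frontier [n6 n9 14, n7 n9 7] → take n7 n9 (7); add n9.
The 3rd edge added is n4 n7.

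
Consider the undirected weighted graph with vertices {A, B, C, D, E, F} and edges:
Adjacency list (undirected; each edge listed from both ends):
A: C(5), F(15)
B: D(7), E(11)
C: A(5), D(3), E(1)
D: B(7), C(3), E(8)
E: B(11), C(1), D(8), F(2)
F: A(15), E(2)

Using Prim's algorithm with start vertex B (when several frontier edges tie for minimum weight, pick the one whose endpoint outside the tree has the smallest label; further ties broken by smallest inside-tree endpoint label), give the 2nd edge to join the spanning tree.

Prim's algorithm from B:
Step 1: cheapest edge leaving the tree is B–D (7); add D.
Step 2: cheapest edge leaving the tree is C–D (3); add C.
Step 3: cheapest edge leaving the tree is C–E (1); add E.
Step 4: cheapest edge leaving the tree is E–F (2); add F.
Step 5: cheapest edge leaving the tree is A–C (5); add A.
The 2nd edge added is C–D.

C-D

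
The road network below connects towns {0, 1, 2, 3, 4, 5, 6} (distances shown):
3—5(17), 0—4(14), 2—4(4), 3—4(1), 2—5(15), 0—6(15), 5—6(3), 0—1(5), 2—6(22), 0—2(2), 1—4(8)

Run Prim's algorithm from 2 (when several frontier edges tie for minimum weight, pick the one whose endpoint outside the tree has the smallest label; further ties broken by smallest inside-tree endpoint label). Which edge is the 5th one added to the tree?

Grow the tree from 2 using Prim:
Step 1: cheapest edge leaving the tree is 0—2 (2); add 0.
Step 2: cheapest edge leaving the tree is 2—4 (4); add 4.
Step 3: cheapest edge leaving the tree is 3—4 (1); add 3.
Step 4: cheapest edge leaving the tree is 0—1 (5); add 1.
Step 5: cheapest edge leaving the tree is 2—5 (15); add 5.
Step 6: cheapest edge leaving the tree is 5—6 (3); add 6.
The 5th edge added is 2—5.

2-5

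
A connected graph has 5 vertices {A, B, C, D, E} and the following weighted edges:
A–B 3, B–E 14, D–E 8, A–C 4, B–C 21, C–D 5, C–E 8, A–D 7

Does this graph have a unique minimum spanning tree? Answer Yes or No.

No

Sort edges by weight, then run Kruskal:
A–B (3): add. Components now {A,B} {C} {D} {E}
A–C (4): add. Components now {A,B,C} {D} {E}
C–D (5): add. Components now {A,B,C,D} {E}
A–D (7): skip — A and D already connected.
C–E (8): add. Components now {A,B,C,D,E}
Non-tree edge D–E has weight 8, equal to the heaviest edge on its tree cycle — swapping gives another MST of the same weight. Not unique.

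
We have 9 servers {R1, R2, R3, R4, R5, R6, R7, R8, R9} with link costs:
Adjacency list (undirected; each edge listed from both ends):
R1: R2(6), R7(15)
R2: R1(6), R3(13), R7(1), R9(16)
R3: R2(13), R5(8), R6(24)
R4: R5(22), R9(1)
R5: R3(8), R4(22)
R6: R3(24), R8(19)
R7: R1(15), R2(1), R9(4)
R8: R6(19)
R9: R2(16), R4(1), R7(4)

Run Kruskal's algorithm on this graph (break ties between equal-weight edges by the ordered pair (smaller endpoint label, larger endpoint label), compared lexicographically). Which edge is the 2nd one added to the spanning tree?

R4-R9

Kruskal: consider edges lightest-first.
R2-R7 (1): add — endpoints in different components.
R4-R9 (1): add — endpoints in different components.
R7-R9 (4): add — endpoints in different components.
R1-R2 (6): add — endpoints in different components.
R3-R5 (8): add — endpoints in different components.
R2-R3 (13): add — endpoints in different components.
R1-R7 (15): skip — R1 and R7 already connected.
R2-R9 (16): skip — R9 and R2 already connected.
R6-R8 (19): add — endpoints in different components.
R4-R5 (22): skip — R4 and R5 already connected.
R3-R6 (24): add — endpoints in different components.
The 2nd edge added is R4-R9.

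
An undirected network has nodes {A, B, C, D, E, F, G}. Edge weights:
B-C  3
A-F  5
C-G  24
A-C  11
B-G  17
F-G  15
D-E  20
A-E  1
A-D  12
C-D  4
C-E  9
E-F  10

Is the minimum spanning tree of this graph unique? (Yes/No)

Kruskal: consider edges lightest-first.
A-E (1): add. Components now {A,E} {B} {C} {D} {F} {G}
B-C (3): add. Components now {A,E} {B,C} {D} {F} {G}
C-D (4): add. Components now {A,E} {B,C,D} {F} {G}
A-F (5): add. Components now {A,E,F} {B,C,D} {G}
C-E (9): add. Components now {A,B,C,D,E,F} {G}
E-F (10): skip — E and F already connected.
A-C (11): skip — A and C already connected.
A-D (12): skip — A and D already connected.
F-G (15): add. Components now {A,B,C,D,E,F,G}
Every non-tree edge has weight strictly greater than the heaviest edge on the tree path between its endpoints, so the MST is unique.

Yes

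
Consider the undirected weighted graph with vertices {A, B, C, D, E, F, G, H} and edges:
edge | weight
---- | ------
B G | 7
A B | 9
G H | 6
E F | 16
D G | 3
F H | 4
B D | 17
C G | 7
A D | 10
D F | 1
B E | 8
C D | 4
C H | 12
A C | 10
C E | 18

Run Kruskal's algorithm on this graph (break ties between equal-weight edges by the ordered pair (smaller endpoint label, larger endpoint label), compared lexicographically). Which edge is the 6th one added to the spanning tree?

Sort edges by weight, then run Kruskal:
D F (1): add — endpoints in different components.
D G (3): add — endpoints in different components.
C D (4): add — endpoints in different components.
F H (4): add — endpoints in different components.
G H (6): skip — G and H already connected.
B G (7): add — endpoints in different components.
C G (7): skip — C and G already connected.
B E (8): add — endpoints in different components.
A B (9): add — endpoints in different components.
The 6th edge added is B E.

B-E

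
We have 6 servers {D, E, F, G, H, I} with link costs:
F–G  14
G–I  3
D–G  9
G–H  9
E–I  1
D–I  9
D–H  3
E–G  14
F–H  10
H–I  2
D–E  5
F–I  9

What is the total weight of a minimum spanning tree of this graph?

Prim, starting at D.
Step 1: cheapest edge leaving the tree is D–H (3); add H.
Step 2: cheapest edge leaving the tree is H–I (2); add I.
Step 3: cheapest edge leaving the tree is E–I (1); add E.
Step 4: cheapest edge leaving the tree is G–I (3); add G.
Step 5: cheapest edge leaving the tree is F–I (9); add F.
MST edges: D–H, H–I, E–I, G–I, F–I; total weight 3+2+1+3+9 = 18.

18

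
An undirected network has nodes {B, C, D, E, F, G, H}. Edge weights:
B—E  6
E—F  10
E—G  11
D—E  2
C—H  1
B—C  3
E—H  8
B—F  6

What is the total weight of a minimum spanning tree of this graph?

Sort edges by weight, then run Kruskal:
C—H (1): add. Components now {B} {C,H} {D} {E} {F} {G}
D—E (2): add. Components now {B} {C,H} {D,E} {F} {G}
B—C (3): add. Components now {B,C,H} {D,E} {F} {G}
B—E (6): add. Components now {B,C,D,E,H} {F} {G}
B—F (6): add. Components now {B,C,D,E,F,H} {G}
E—H (8): skip — E and H already connected.
E—F (10): skip — E and F already connected.
E—G (11): add. Components now {B,C,D,E,F,G,H}
MST edges: C—H, D—E, B—C, B—E, B—F, E—G; total weight 1+2+3+6+6+11 = 29.

29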